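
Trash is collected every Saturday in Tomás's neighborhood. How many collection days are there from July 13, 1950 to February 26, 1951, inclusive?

July 13, 1950 is a Thursday.
From July 13, 1950 to February 26, 1951 is 229 days inclusive.
229 = 7 × 32 + 5, so there are 32 full weeks plus 5 extra days.
Each full week contributes one Saturday: 32 so far.
The 5 extra days are Thu, Fri, Sat, Sun, Mon — 1 of them qualifies.
Total: 32 + 1 = 33.

33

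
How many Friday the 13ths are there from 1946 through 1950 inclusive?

8

Friday-the-13ths by year:
1946: Sep, Dec
1947: Jun
1948: Feb, Aug
1949: May
1950: Jan, Oct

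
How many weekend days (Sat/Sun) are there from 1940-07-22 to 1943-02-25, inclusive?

1940-07-22 is a Monday.
That's 949 days from start to end, counting both.
949 = 7 × 135 + 4, so there are 135 full weeks plus 4 extra days.
Each full week contributes 2 weekend days (Sat, Sun): 135 × 2 = 270.
The 4 extra days are Monday, Tuesday, Wednesday, Thursday — none qualify.
Total: 270 + 0 = 270.

270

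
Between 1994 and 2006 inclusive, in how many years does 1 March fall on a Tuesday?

Day of week of March 1 in each year:
1994: Tue ✓, 1995: Wed, 1996: Fri, 1997: Sat, 1998: Sun, 1999: Mon, 2000: Wed, 2001: Thu, 2002: Fri, 2003: Sat, 2004: Mon, 2005: Tue ✓, 2006: Wed
Tuesdays: 1994, 2005.

2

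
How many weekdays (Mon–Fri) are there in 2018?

1 January 2018 is a Monday.
The range spans 365 days (inclusive of both endpoints).
365 = 7 × 52 + 1, so there are 52 full weeks plus 1 extra day.
Each full week contributes 5 weekdays (Mon–Fri): 52 × 5 = 260.
The 1 extra day is Monday — 1 of them qualifies.
Total: 260 + 1 = 261.

261 weekdays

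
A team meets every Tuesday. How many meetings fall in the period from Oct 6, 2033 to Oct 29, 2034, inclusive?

Oct 6, 2033 is a Thursday.
From Oct 6, 2033 to Oct 29, 2034 is 389 days inclusive.
389 = 7 × 55 + 4, so there are 55 full weeks plus 4 extra days.
Each full week contributes one Tuesday: 55 so far.
The 4 extra days are Thursday, Friday, Saturday, Sunday — none qualify.
Total: 55 + 0 = 55.

55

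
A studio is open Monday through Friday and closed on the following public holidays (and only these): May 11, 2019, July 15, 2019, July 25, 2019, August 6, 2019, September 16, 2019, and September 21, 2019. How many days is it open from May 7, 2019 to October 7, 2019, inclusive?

106 business days

May 7, 2019 is a Tuesday.
That's 154 days from start to end, counting both.
154 = 7 × 22, so the span is exactly 22 full weeks.
Each full week contributes 5 weekdays (Mon–Fri): 22 × 5 = 110.
Total: 110.
Holidays: May 11, 2019 (Sat); July 15, 2019 (Mon); July 25, 2019 (Thu); August 6, 2019 (Tue); September 16, 2019 (Mon); September 21, 2019 (Sat).
4 of the 6 holidays fall on weekdays; the rest are weekends and were already excluded.
Business days: 110 − 4 = 106.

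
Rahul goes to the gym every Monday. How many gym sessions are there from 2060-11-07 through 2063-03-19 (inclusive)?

2060-11-07 is a Sunday.
That's 863 days from start to end, counting both.
863 = 7 × 123 + 2, so there are 123 full weeks plus 2 extra days.
Each full week contributes one Monday: 123 so far.
The 2 extra days are Sunday, Monday — 1 of them qualifies.
Total: 123 + 1 = 124.

124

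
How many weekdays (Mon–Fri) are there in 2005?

January 1, 2005 is a Saturday.
The range spans 365 days (inclusive of both endpoints).
365 = 7 × 52 + 1, so there are 52 full weeks plus 1 extra day.
Each full week contributes 5 weekdays (Mon–Fri): 52 × 5 = 260.
The 1 extra day is Saturday — none qualify.
Total: 260 + 0 = 260.

260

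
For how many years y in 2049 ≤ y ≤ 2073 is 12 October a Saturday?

Day of week of October 12 in each year:
2049: Tue, 2050: Wed, 2051: Thu, 2052: Sat ✓, 2053: Sun, 2054: Mon, 2055: Tue, 2056: Thu, 2057: Fri, 2058: Sat ✓, 2059: Sun, 2060: Tue, 2061: Wed, 2062: Thu, 2063: Fri, 2064: Sun, 2065: Mon, 2066: Tue, 2067: Wed, 2068: Fri, 2069: Sat ✓, 2070: Sun, 2071: Mon, 2072: Wed, 2073: Thu
Saturdays: 2052, 2058, 2069.

3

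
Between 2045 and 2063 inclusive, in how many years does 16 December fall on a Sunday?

3

Day of week of December 16 in each year:
2045: Sat, 2046: Sun ✓, 2047: Mon, 2048: Wed, 2049: Thu, 2050: Fri, 2051: Sat, 2052: Mon, 2053: Tue, 2054: Wed, 2055: Thu, 2056: Sat, 2057: Sun ✓, 2058: Mon, 2059: Tue, 2060: Thu, 2061: Fri, 2062: Sat, 2063: Sun ✓
Sundays: 2046, 2057, 2063.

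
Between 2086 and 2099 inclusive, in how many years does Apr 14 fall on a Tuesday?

Day of week of April 14 in each year:
2086: Sun, 2087: Mon, 2088: Wed, 2089: Thu, 2090: Fri, 2091: Sat, 2092: Mon, 2093: Tue ✓, 2094: Wed, 2095: Thu, 2096: Sat, 2097: Sun, 2098: Mon, 2099: Tue ✓
Tuesdays: 2093, 2099.

2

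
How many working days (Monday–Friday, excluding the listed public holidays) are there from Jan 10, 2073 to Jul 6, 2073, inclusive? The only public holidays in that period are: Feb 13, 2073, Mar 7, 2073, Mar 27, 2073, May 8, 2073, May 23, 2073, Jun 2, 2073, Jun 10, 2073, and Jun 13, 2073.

121 working days

Jan 10, 2073 is a Tuesday.
That's 178 days from start to end, counting both.
178 = 7 × 25 + 3, so there are 25 full weeks plus 3 extra days.
Each full week contributes 5 weekdays (Mon–Fri): 25 × 5 = 125.
The 3 extra days are Tuesday, Wednesday, Thursday — 3 of them qualify.
Total: 125 + 3 = 128.
Holidays: Feb 13, 2073 (Mon); Mar 7, 2073 (Tue); Mar 27, 2073 (Mon); May 8, 2073 (Mon); May 23, 2073 (Tue); Jun 2, 2073 (Fri); Jun 10, 2073 (Sat); Jun 13, 2073 (Tue).
7 of the 8 holidays fall on weekdays; the rest are weekends and were already excluded.
Business days: 128 − 7 = 121.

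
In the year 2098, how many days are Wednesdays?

53

January 1, 2098 is a Wednesday.
From January 1, 2098 to December 31, 2098 is 365 days inclusive.
365 = 7 × 52 + 1, so there are 52 full weeks plus 1 extra day.
Each full week contributes one Wednesday: 52 so far.
The 1 extra day is Wednesday — 1 of them qualifies.
Total: 52 + 1 = 53.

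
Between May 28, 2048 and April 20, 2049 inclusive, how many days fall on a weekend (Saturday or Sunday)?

May 28, 2048 is a Thursday.
The range spans 328 days (inclusive of both endpoints).
328 = 7 × 46 + 6, so there are 46 full weeks plus 6 extra days.
Each full week contributes 2 weekend days (Sat, Sun): 46 × 2 = 92.
The 6 extra days are Thursday, Friday, Saturday, Sunday, Monday, Tuesday — 2 of them qualify.
Total: 92 + 2 = 94.

94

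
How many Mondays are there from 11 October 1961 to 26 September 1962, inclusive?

11 October 1961 is a Wednesday.
From 11 October 1961 to 26 September 1962 is 351 days inclusive.
351 = 7 × 50 + 1, so there are 50 full weeks plus 1 extra day.
Each full week contributes one Monday: 50 so far.
The 1 extra day is Wed — none qualify.
Total: 50 + 0 = 50.

50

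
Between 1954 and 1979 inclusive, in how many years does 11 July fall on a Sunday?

Day of week of July 11 in each year:
1954: Sun ✓, 1955: Mon, 1956: Wed, 1957: Thu, 1958: Fri, 1959: Sat, 1960: Mon, 1961: Tue, 1962: Wed, 1963: Thu, 1964: Sat, 1965: Sun ✓, 1966: Mon, 1967: Tue, 1968: Thu, 1969: Fri, 1970: Sat, 1971: Sun ✓, 1972: Tue, 1973: Wed, 1974: Thu, 1975: Fri, 1976: Sun ✓, 1977: Mon, 1978: Tue, 1979: Wed
Sundays: 1954, 1965, 1971, 1976.

4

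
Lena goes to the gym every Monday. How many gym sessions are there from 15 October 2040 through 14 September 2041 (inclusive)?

48

15 October 2040 is a Monday.
That's 335 days from start to end, counting both.
335 = 7 × 47 + 6, so there are 47 full weeks plus 6 extra days.
Each full week contributes one Monday: 47 so far.
The 6 extra days are Mon, Tue, Wed, Thu, Fri, Sat — 1 of them qualifies.
Total: 47 + 1 = 48.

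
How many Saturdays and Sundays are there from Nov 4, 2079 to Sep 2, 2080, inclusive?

Nov 4, 2079 is a Saturday.
From Nov 4, 2079 to Sep 2, 2080 is 304 days inclusive.
304 = 7 × 43 + 3, so there are 43 full weeks plus 3 extra days.
Each full week contributes 2 weekend days (Sat, Sun): 43 × 2 = 86.
The 3 extra days are Sat, Sun, Mon — 2 of them qualify.
Total: 86 + 2 = 88.

88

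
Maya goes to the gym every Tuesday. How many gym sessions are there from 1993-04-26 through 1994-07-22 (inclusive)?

65 Tuesdays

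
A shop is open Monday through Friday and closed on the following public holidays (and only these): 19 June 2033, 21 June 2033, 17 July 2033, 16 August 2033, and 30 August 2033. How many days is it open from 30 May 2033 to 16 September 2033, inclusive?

77

30 May 2033 is a Monday.
The range spans 110 days (inclusive of both endpoints).
110 = 7 × 15 + 5, so there are 15 full weeks plus 5 extra days.
Each full week contributes 5 weekdays (Mon–Fri): 15 × 5 = 75.
The 5 extra days are Mon, Tue, Wed, Thu, Fri — 5 of them qualify.
Total: 75 + 5 = 80.
Holidays: 19 June 2033 (Sun); 21 June 2033 (Tue); 17 July 2033 (Sun); 16 August 2033 (Tue); 30 August 2033 (Tue).
3 of the 5 holidays fall on weekdays; the rest are weekends and were already excluded.
Business days: 80 − 3 = 77.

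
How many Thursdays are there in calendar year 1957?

1957-01-01 is a Tuesday.
The range spans 365 days (inclusive of both endpoints).
365 = 7 × 52 + 1, so there are 52 full weeks plus 1 extra day.
Each full week contributes one Thursday: 52 so far.
The 1 extra day is Tue — none qualify.
Total: 52 + 0 = 52.

52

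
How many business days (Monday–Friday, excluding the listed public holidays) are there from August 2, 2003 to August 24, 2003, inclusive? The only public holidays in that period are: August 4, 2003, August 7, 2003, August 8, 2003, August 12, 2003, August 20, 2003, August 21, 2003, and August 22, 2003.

8 business days

August 2, 2003 is a Saturday.
From August 2, 2003 to August 24, 2003 is 23 days inclusive.
23 = 7 × 3 + 2, so there are 3 full weeks plus 2 extra days.
Each full week contributes 5 weekdays (Mon–Fri): 3 × 5 = 15.
The 2 extra days are Saturday, Sunday — none qualify.
Total: 15 + 0 = 15.
Holidays: August 4, 2003 (Mon); August 7, 2003 (Thu); August 8, 2003 (Fri); August 12, 2003 (Tue); August 20, 2003 (Wed); August 21, 2003 (Thu); August 22, 2003 (Fri).
All 7 holidays fall on weekdays, so subtract 7.
Business days: 15 − 7 = 8.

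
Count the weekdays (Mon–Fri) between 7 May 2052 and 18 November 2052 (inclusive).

7 May 2052 is a Tuesday.
From 7 May 2052 to 18 November 2052 is 196 days inclusive.
196 = 7 × 28, so the span is exactly 28 full weeks.
Each full week contributes 5 weekdays (Mon–Fri): 28 × 5 = 140.

140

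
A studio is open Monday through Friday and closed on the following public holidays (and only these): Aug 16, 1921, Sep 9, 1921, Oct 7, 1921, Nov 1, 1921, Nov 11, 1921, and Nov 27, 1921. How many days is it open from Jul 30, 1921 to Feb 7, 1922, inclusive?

132

Jul 30, 1921 is a Saturday.
The range spans 193 days (inclusive of both endpoints).
193 = 7 × 27 + 4, so there are 27 full weeks plus 4 extra days.
Each full week contributes 5 weekdays (Mon–Fri): 27 × 5 = 135.
The 4 extra days are Saturday, Sunday, Monday, Tuesday — 2 of them qualify.
Total: 135 + 2 = 137.
Holidays: Aug 16, 1921 (Tue); Sep 9, 1921 (Fri); Oct 7, 1921 (Fri); Nov 1, 1921 (Tue); Nov 11, 1921 (Fri); Nov 27, 1921 (Sun).
5 of the 6 holidays fall on weekdays; the rest are weekends and were already excluded.
Business days: 137 − 5 = 132.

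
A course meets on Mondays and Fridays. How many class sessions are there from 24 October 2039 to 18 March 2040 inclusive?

42

24 October 2039 is a Monday.
From 24 October 2039 to 18 March 2040 is 147 days inclusive.
147 = 7 × 21, so the span is exactly 21 full weeks.
Each full week contributes 2 days from the set (Mon, Fri): 21 × 2 = 42.
Total: 42.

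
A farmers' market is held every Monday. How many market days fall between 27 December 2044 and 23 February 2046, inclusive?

27 December 2044 is a Tuesday.
From 27 December 2044 to 23 February 2046 is 424 days inclusive.
424 = 7 × 60 + 4, so there are 60 full weeks plus 4 extra days.
Each full week contributes one Monday: 60 so far.
The 4 extra days are Tuesday, Wednesday, Thursday, Friday — none qualify.
Total: 60 + 0 = 60.

60 Mondays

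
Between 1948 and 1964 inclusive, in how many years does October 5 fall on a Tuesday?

2

Day of week of October 5 in each year:
1948: Tue ✓, 1949: Wed, 1950: Thu, 1951: Fri, 1952: Sun, 1953: Mon, 1954: Tue ✓, 1955: Wed, 1956: Fri, 1957: Sat, 1958: Sun, 1959: Mon, 1960: Wed, 1961: Thu, 1962: Fri, 1963: Sat, 1964: Mon
Tuesdays: 1948, 1954.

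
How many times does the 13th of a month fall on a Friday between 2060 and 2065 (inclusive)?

11

Friday-the-13ths by year:
2060: Feb, Aug
2061: May
2062: Jan, Oct
2063: Apr, Jul
2064: Jun
2065: Feb, Mar, Nov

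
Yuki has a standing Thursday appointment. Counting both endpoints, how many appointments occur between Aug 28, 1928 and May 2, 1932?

Aug 28, 1928 is a Tuesday.
From Aug 28, 1928 to May 2, 1932 is 1344 days inclusive.
1344 = 7 × 192, so the span is exactly 192 full weeks.
Each full week contributes one Thursday: 192 so far.

192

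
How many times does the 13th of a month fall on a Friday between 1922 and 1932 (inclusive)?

20

Friday-the-13ths by year:
1922: Jan, Oct
1923: Apr, Jul
1924: Jun
1925: Feb, Mar, Nov
1926: Aug
1927: May
1928: Jan, Apr, Jul
1929: Sep, Dec
1930: Jun
1931: Feb, Mar, Nov
1932: May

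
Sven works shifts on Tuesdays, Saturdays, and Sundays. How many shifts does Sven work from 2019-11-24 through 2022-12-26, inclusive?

484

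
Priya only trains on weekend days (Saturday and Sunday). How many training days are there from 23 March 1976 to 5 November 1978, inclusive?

23 March 1976 is a Tuesday.
The range spans 958 days (inclusive of both endpoints).
958 = 7 × 136 + 6, so there are 136 full weeks plus 6 extra days.
Each full week contributes 2 weekend days (Sat, Sun): 136 × 2 = 272.
The 6 extra days are Tuesday, Wednesday, Thursday, Friday, Saturday, Sunday — 2 of them qualify.
Total: 272 + 2 = 274.

274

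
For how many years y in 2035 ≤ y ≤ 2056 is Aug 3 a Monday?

Day of week of August 3 in each year:
2035: Fri, 2036: Sun, 2037: Mon ✓, 2038: Tue, 2039: Wed, 2040: Fri, 2041: Sat, 2042: Sun, 2043: Mon ✓, 2044: Wed, 2045: Thu, 2046: Fri, 2047: Sat, 2048: Mon ✓, 2049: Tue, 2050: Wed, 2051: Thu, 2052: Sat, 2053: Sun, 2054: Mon ✓, 2055: Tue, 2056: Thu
Mondays: 2037, 2043, 2048, 2054.

4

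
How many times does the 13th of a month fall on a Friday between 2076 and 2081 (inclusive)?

Friday-the-13ths by year:
2076: Mar, Nov
2077: Aug
2078: May
2079: Jan, Oct
2080: Sep, Dec
2081: Jun

9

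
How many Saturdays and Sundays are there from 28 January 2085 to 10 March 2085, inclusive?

28 January 2085 is a Sunday.
The range spans 42 days (inclusive of both endpoints).
42 = 7 × 6, so the span is exactly 6 full weeks.
Each full week contributes 2 weekend days (Sat, Sun): 6 × 2 = 12.

12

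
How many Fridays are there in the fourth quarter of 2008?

2008-10-01 is a Wednesday.
From 2008-10-01 to 2008-12-31 is 92 days inclusive.
92 = 7 × 13 + 1, so there are 13 full weeks plus 1 extra day.
Each full week contributes one Friday: 13 so far.
The 1 extra day is Wednesday — none qualify.
Total: 13 + 0 = 13.

13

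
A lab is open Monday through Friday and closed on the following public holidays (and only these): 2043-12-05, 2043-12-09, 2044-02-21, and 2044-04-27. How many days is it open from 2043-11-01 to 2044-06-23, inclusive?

167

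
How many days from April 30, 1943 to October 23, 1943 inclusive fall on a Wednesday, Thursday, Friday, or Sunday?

101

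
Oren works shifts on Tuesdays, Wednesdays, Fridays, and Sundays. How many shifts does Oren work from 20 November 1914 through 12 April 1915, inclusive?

20 November 1914 is a Friday.
The range spans 144 days (inclusive of both endpoints).
144 = 7 × 20 + 4, so there are 20 full weeks plus 4 extra days.
Each full week contributes 4 days from the set (Tue, Wed, Fri, Sun): 20 × 4 = 80.
The 4 extra days are Fri, Sat, Sun, Mon — 2 of them qualify.
Total: 80 + 2 = 82.

82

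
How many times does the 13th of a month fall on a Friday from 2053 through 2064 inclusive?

Friday-the-13ths by year:
2053: Jun
2054: Feb, Mar, Nov
2055: Aug
2056: Oct
2057: Apr, Jul
2058: Sep, Dec
2059: Jun
2060: Feb, Aug
2061: May
2062: Jan, Oct
2063: Apr, Jul
2064: Jun

19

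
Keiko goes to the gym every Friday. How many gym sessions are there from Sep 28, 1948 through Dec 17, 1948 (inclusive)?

12

Sep 28, 1948 is a Tuesday.
From Sep 28, 1948 to Dec 17, 1948 is 81 days inclusive.
81 = 7 × 11 + 4, so there are 11 full weeks plus 4 extra days.
Each full week contributes one Friday: 11 so far.
The 4 extra days are Tuesday, Wednesday, Thursday, Friday — 1 of them qualifies.
Total: 11 + 1 = 12.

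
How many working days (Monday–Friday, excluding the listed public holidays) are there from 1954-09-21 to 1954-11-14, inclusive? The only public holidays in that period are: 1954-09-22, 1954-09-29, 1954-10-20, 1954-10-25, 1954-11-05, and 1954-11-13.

1954-09-21 is a Tuesday.
From 1954-09-21 to 1954-11-14 is 55 days inclusive.
55 = 7 × 7 + 6, so there are 7 full weeks plus 6 extra days.
Each full week contributes 5 weekdays (Mon–Fri): 7 × 5 = 35.
The 6 extra days are Tuesday, Wednesday, Thursday, Friday, Saturday, Sunday — 4 of them qualify.
Total: 35 + 4 = 39.
Holidays: 1954-09-22 (Wed); 1954-09-29 (Wed); 1954-10-20 (Wed); 1954-10-25 (Mon); 1954-11-05 (Fri); 1954-11-13 (Sat).
5 of the 6 holidays fall on weekdays; the rest are weekends and were already excluded.
Business days: 39 − 5 = 34.

34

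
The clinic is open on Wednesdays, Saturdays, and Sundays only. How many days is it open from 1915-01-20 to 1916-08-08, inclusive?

1915-01-20 is a Wednesday.
From 1915-01-20 to 1916-08-08 is 567 days inclusive.
567 = 7 × 81, so the span is exactly 81 full weeks.
Each full week contributes 3 days from the set (Wed, Sat, Sun): 81 × 3 = 243.

243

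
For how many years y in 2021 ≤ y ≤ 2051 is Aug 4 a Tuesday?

4

Day of week of August 4 in each year:
2021: Wed, 2022: Thu, 2023: Fri, 2024: Sun, 2025: Mon, 2026: Tue ✓, 2027: Wed, 2028: Fri, 2029: Sat, 2030: Sun, 2031: Mon, 2032: Wed, 2033: Thu, 2034: Fri, 2035: Sat, 2036: Mon, 2037: Tue ✓, 2038: Wed, 2039: Thu, 2040: Sat, 2041: Sun, 2042: Mon, 2043: Tue ✓, 2044: Thu, 2045: Fri, 2046: Sat, 2047: Sun, 2048: Tue ✓, 2049: Wed, 2050: Thu, 2051: Fri
Tuesdays: 2026, 2037, 2043, 2048.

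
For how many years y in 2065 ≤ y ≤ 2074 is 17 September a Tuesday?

1

Day of week of September 17 in each year:
2065: Thu, 2066: Fri, 2067: Sat, 2068: Mon, 2069: Tue ✓, 2070: Wed, 2071: Thu, 2072: Sat, 2073: Sun, 2074: Mon
Tuesdays: 2069.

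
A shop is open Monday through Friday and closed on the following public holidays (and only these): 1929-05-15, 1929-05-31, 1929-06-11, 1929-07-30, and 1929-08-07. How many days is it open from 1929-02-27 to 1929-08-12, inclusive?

1929-02-27 is a Wednesday.
The range spans 167 days (inclusive of both endpoints).
167 = 7 × 23 + 6, so there are 23 full weeks plus 6 extra days.
Each full week contributes 5 weekdays (Mon–Fri): 23 × 5 = 115.
The 6 extra days are Wed, Thu, Fri, Sat, Sun, Mon — 4 of them qualify.
Total: 115 + 4 = 119.
Holidays: 1929-05-15 (Wed); 1929-05-31 (Fri); 1929-06-11 (Tue); 1929-07-30 (Tue); 1929-08-07 (Wed).
All 5 holidays fall on weekdays, so subtract 5.
Business days: 119 − 5 = 114.

114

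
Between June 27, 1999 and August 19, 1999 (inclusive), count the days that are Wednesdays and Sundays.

16

June 27, 1999 is a Sunday.
The range spans 54 days (inclusive of both endpoints).
54 = 7 × 7 + 5, so there are 7 full weeks plus 5 extra days.
Each full week contributes 2 days from the set (Wed, Sun): 7 × 2 = 14.
The 5 extra days are Sun, Mon, Tue, Wed, Thu — 2 of them qualify.
Total: 14 + 2 = 16.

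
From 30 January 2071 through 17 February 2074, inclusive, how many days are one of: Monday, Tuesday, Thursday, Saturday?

637

30 January 2071 is a Friday.
The range spans 1115 days (inclusive of both endpoints).
1115 = 7 × 159 + 2, so there are 159 full weeks plus 2 extra days.
Each full week contributes 4 days from the set (Mon, Tue, Thu, Sat): 159 × 4 = 636.
The 2 extra days are Friday, Saturday — 1 of them qualifies.
Total: 636 + 1 = 637.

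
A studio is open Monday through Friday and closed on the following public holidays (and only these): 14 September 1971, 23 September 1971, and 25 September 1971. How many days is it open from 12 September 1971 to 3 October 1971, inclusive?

12 September 1971 is a Sunday.
The range spans 22 days (inclusive of both endpoints).
22 = 7 × 3 + 1, so there are 3 full weeks plus 1 extra day.
Each full week contributes 5 weekdays (Mon–Fri): 3 × 5 = 15.
The 1 extra day is Sun — none qualify.
Total: 15 + 0 = 15.
Holidays: 14 September 1971 (Tue); 23 September 1971 (Thu); 25 September 1971 (Sat).
2 of the 3 holidays fall on weekdays; the rest are weekends and were already excluded.
Business days: 15 − 2 = 13.

13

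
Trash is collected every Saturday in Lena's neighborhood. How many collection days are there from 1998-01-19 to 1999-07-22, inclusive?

78 Saturdays

1998-01-19 is a Monday.
That's 550 days from start to end, counting both.
550 = 7 × 78 + 4, so there are 78 full weeks plus 4 extra days.
Each full week contributes one Saturday: 78 so far.
The 4 extra days are Mon, Tue, Wed, Thu — none qualify.
Total: 78 + 0 = 78.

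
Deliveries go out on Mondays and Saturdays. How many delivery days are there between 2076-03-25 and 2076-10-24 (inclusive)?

61

2076-03-25 is a Wednesday.
That's 214 days from start to end, counting both.
214 = 7 × 30 + 4, so there are 30 full weeks plus 4 extra days.
Each full week contributes 2 days from the set (Mon, Sat): 30 × 2 = 60.
The 4 extra days are Wednesday, Thursday, Friday, Saturday — 1 of them qualifies.
Total: 60 + 1 = 61.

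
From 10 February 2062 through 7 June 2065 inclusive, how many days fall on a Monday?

173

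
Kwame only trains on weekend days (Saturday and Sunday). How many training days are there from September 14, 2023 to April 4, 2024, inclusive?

September 14, 2023 is a Thursday.
From September 14, 2023 to April 4, 2024 is 204 days inclusive.
204 = 7 × 29 + 1, so there are 29 full weeks plus 1 extra day.
Each full week contributes 2 weekend days (Sat, Sun): 29 × 2 = 58.
The 1 extra day is Thursday — none qualify.
Total: 58 + 0 = 58.

58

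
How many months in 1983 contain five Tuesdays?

4

A month has five Tuesdays exactly when Tuesday falls within its first (length − 28) days.
Jan: 31 days, starts Sat → 5 of Sat, Sun, Mon
Feb: 28 days, starts Tue → 5 of (none)
Mar: 31 days, starts Tue → 5 of Tue, Wed, Thu ✓
Apr: 30 days, starts Fri → 5 of Fri, Sat
May: 31 days, starts Sun → 5 of Sun, Mon, Tue ✓
Jun: 30 days, starts Wed → 5 of Wed, Thu
Jul: 31 days, starts Fri → 5 of Fri, Sat, Sun
Aug: 31 days, starts Mon → 5 of Mon, Tue, Wed ✓
Sep: 30 days, starts Thu → 5 of Thu, Fri
Oct: 31 days, starts Sat → 5 of Sat, Sun, Mon
Nov: 30 days, starts Tue → 5 of Tue, Wed ✓
Dec: 31 days, starts Thu → 5 of Thu, Fri, Sat
Months with five Tuesdays: Mar, May, Aug, Nov.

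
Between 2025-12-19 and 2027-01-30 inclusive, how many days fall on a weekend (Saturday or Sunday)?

117

2025-12-19 is a Friday.
The range spans 408 days (inclusive of both endpoints).
408 = 7 × 58 + 2, so there are 58 full weeks plus 2 extra days.
Each full week contributes 2 weekend days (Sat, Sun): 58 × 2 = 116.
The 2 extra days are Fri, Sat — 1 of them qualifies.
Total: 116 + 1 = 117.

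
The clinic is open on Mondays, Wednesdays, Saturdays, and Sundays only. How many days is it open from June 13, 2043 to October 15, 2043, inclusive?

72

June 13, 2043 is a Saturday.
From June 13, 2043 to October 15, 2043 is 125 days inclusive.
125 = 7 × 17 + 6, so there are 17 full weeks plus 6 extra days.
Each full week contributes 4 days from the set (Mon, Wed, Sat, Sun): 17 × 4 = 68.
The 6 extra days are Saturday, Sunday, Monday, Tuesday, Wednesday, Thursday — 4 of them qualify.
Total: 68 + 4 = 72.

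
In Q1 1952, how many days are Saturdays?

13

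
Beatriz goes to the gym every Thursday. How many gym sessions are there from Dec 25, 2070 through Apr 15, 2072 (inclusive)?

69 Thursdays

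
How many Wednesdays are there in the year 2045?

52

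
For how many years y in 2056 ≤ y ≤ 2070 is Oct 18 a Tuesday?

Day of week of October 18 in each year:
2056: Wed, 2057: Thu, 2058: Fri, 2059: Sat, 2060: Mon, 2061: Tue ✓, 2062: Wed, 2063: Thu, 2064: Sat, 2065: Sun, 2066: Mon, 2067: Tue ✓, 2068: Thu, 2069: Fri, 2070: Sat
Tuesdays: 2061, 2067.

2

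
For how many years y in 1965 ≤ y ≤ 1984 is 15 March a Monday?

4

Day of week of March 15 in each year:
1965: Mon ✓, 1966: Tue, 1967: Wed, 1968: Fri, 1969: Sat, 1970: Sun, 1971: Mon ✓, 1972: Wed, 1973: Thu, 1974: Fri, 1975: Sat, 1976: Mon ✓, 1977: Tue, 1978: Wed, 1979: Thu, 1980: Sat, 1981: Sun, 1982: Mon ✓, 1983: Tue, 1984: Thu
Mondays: 1965, 1971, 1976, 1982.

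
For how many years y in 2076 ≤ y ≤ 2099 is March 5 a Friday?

4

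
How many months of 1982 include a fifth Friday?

A month has five Fridays exactly when Friday falls within its first (length − 28) days.
Jan: 31 days, starts Fri → 5 of Fri, Sat, Sun ✓
Feb: 28 days, starts Mon → 5 of (none)
Mar: 31 days, starts Mon → 5 of Mon, Tue, Wed
Apr: 30 days, starts Thu → 5 of Thu, Fri ✓
May: 31 days, starts Sat → 5 of Sat, Sun, Mon
Jun: 30 days, starts Tue → 5 of Tue, Wed
Jul: 31 days, starts Thu → 5 of Thu, Fri, Sat ✓
Aug: 31 days, starts Sun → 5 of Sun, Mon, Tue
Sep: 30 days, starts Wed → 5 of Wed, Thu
Oct: 31 days, starts Fri → 5 of Fri, Sat, Sun ✓
Nov: 30 days, starts Mon → 5 of Mon, Tue
Dec: 31 days, starts Wed → 5 of Wed, Thu, Fri ✓
Months with five Fridays: Jan, Apr, Jul, Oct, Dec.

5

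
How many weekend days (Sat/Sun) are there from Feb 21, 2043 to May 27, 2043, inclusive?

28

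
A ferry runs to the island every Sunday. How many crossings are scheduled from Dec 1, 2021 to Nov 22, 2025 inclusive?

207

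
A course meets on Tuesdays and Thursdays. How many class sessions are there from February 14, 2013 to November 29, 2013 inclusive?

83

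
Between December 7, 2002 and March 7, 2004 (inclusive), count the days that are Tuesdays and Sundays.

131

December 7, 2002 is a Saturday.
From December 7, 2002 to March 7, 2004 is 457 days inclusive.
457 = 7 × 65 + 2, so there are 65 full weeks plus 2 extra days.
Each full week contributes 2 days from the set (Tue, Sun): 65 × 2 = 130.
The 2 extra days are Saturday, Sunday — 1 of them qualifies.
Total: 130 + 1 = 131.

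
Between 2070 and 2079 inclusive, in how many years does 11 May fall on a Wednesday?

2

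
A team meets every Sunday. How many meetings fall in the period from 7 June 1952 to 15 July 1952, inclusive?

6

7 June 1952 is a Saturday.
From 7 June 1952 to 15 July 1952 is 39 days inclusive.
39 = 7 × 5 + 4, so there are 5 full weeks plus 4 extra days.
Each full week contributes one Sunday: 5 so far.
The 4 extra days are Saturday, Sunday, Monday, Tuesday — 1 of them qualifies.
Total: 5 + 1 = 6.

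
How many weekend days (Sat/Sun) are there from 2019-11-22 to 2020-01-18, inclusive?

2019-11-22 is a Friday.
That's 58 days from start to end, counting both.
58 = 7 × 8 + 2, so there are 8 full weeks plus 2 extra days.
Each full week contributes 2 weekend days (Sat, Sun): 8 × 2 = 16.
The 2 extra days are Friday, Saturday — 1 of them qualifies.
Total: 16 + 1 = 17.

17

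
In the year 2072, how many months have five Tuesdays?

4

A month has five Tuesdays exactly when Tuesday falls within its first (length − 28) days.
Jan: 31 days, starts Fri → 5 of Fri, Sat, Sun
Feb: 29 days, starts Mon → 5 of Mon
Mar: 31 days, starts Tue → 5 of Tue, Wed, Thu ✓
Apr: 30 days, starts Fri → 5 of Fri, Sat
May: 31 days, starts Sun → 5 of Sun, Mon, Tue ✓
Jun: 30 days, starts Wed → 5 of Wed, Thu
Jul: 31 days, starts Fri → 5 of Fri, Sat, Sun
Aug: 31 days, starts Mon → 5 of Mon, Tue, Wed ✓
Sep: 30 days, starts Thu → 5 of Thu, Fri
Oct: 31 days, starts Sat → 5 of Sat, Sun, Mon
Nov: 30 days, starts Tue → 5 of Tue, Wed ✓
Dec: 31 days, starts Thu → 5 of Thu, Fri, Sat
Months with five Tuesdays: Mar, May, Aug, Nov.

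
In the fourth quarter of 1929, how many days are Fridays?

13

Oct 1, 1929 is a Tuesday.
The range spans 92 days (inclusive of both endpoints).
92 = 7 × 13 + 1, so there are 13 full weeks plus 1 extra day.
Each full week contributes one Friday: 13 so far.
The 1 extra day is Tuesday — none qualify.
Total: 13 + 0 = 13.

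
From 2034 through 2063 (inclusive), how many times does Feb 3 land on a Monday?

Day of week of February 3 in each year:
2034: Fri, 2035: Sat, 2036: Sun, 2037: Tue, 2038: Wed, 2039: Thu, 2040: Fri, 2041: Sun, 2042: Mon ✓, 2043: Tue, 2044: Wed, 2045: Fri, 2046: Sat, 2047: Sun, 2048: Mon ✓, 2049: Wed, 2050: Thu, 2051: Fri, 2052: Sat, 2053: Mon ✓, 2054: Tue, 2055: Wed, 2056: Thu, 2057: Sat, 2058: Sun, 2059: Mon ✓, 2060: Tue, 2061: Thu, 2062: Fri, 2063: Sat
Mondays: 2042, 2048, 2053, 2059.

4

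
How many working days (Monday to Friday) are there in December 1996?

22 weekdays

1996-12-01 is a Sunday.
From 1996-12-01 to 1996-12-31 is 31 days inclusive.
31 = 7 × 4 + 3, so there are 4 full weeks plus 3 extra days.
Each full week contributes 5 weekdays (Mon–Fri): 4 × 5 = 20.
The 3 extra days are Sun, Mon, Tue — 2 of them qualify.
Total: 20 + 2 = 22.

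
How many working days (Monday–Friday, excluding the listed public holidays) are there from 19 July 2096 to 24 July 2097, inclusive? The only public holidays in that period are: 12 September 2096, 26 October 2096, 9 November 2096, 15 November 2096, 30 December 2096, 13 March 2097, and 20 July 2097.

19 July 2096 is a Thursday.
The range spans 371 days (inclusive of both endpoints).
371 = 7 × 53, so the span is exactly 53 full weeks.
Each full week contributes 5 weekdays (Mon–Fri): 53 × 5 = 265.
Holidays: 12 September 2096 (Wed); 26 October 2096 (Fri); 9 November 2096 (Fri); 15 November 2096 (Thu); 30 December 2096 (Sun); 13 March 2097 (Wed); 20 July 2097 (Sat).
5 of the 7 holidays fall on weekdays; the rest are weekends and were already excluded.
Business days: 265 − 5 = 260.

260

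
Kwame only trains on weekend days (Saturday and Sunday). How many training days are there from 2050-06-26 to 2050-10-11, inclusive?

2050-06-26 is a Sunday.
That's 108 days from start to end, counting both.
108 = 7 × 15 + 3, so there are 15 full weeks plus 3 extra days.
Each full week contributes 2 weekend days (Sat, Sun): 15 × 2 = 30.
The 3 extra days are Sunday, Monday, Tuesday — 1 of them qualifies.
Total: 30 + 1 = 31.

31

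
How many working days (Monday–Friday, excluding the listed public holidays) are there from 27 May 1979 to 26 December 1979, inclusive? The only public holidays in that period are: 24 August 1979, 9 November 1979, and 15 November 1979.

27 May 1979 is a Sunday.
That's 214 days from start to end, counting both.
214 = 7 × 30 + 4, so there are 30 full weeks plus 4 extra days.
Each full week contributes 5 weekdays (Mon–Fri): 30 × 5 = 150.
The 4 extra days are Sun, Mon, Tue, Wed — 3 of them qualify.
Total: 150 + 3 = 153.
Holidays: 24 August 1979 (Fri); 9 November 1979 (Fri); 15 November 1979 (Thu).
All 3 holidays fall on weekdays, so subtract 3.
Business days: 153 − 3 = 150.

150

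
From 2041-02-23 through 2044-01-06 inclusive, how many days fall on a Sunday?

150

2041-02-23 is a Saturday.
The range spans 1048 days (inclusive of both endpoints).
1048 = 7 × 149 + 5, so there are 149 full weeks plus 5 extra days.
Each full week contributes one Sunday: 149 so far.
The 5 extra days are Saturday, Sunday, Monday, Tuesday, Wednesday — 1 of them qualifies.
Total: 149 + 1 = 150.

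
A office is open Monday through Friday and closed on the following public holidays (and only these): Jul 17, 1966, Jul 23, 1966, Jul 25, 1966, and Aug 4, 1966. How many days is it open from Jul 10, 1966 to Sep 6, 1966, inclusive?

40 working days

Jul 10, 1966 is a Sunday.
The range spans 59 days (inclusive of both endpoints).
59 = 7 × 8 + 3, so there are 8 full weeks plus 3 extra days.
Each full week contributes 5 weekdays (Mon–Fri): 8 × 5 = 40.
The 3 extra days are Sun, Mon, Tue — 2 of them qualify.
Total: 40 + 2 = 42.
Holidays: Jul 17, 1966 (Sun); Jul 23, 1966 (Sat); Jul 25, 1966 (Mon); Aug 4, 1966 (Thu).
2 of the 4 holidays fall on weekdays; the rest are weekends and were already excluded.
Business days: 42 − 2 = 40.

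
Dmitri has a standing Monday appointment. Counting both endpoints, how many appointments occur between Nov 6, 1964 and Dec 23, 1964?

Nov 6, 1964 is a Friday.
That's 48 days from start to end, counting both.
48 = 7 × 6 + 6, so there are 6 full weeks plus 6 extra days.
Each full week contributes one Monday: 6 so far.
The 6 extra days are Friday, Saturday, Sunday, Monday, Tuesday, Wednesday — 1 of them qualifies.
Total: 6 + 1 = 7.

7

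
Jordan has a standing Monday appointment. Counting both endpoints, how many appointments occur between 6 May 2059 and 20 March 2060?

6 May 2059 is a Tuesday.
That's 320 days from start to end, counting both.
320 = 7 × 45 + 5, so there are 45 full weeks plus 5 extra days.
Each full week contributes one Monday: 45 so far.
The 5 extra days are Tue, Wed, Thu, Fri, Sat — none qualify.
Total: 45 + 0 = 45.

45 Mondays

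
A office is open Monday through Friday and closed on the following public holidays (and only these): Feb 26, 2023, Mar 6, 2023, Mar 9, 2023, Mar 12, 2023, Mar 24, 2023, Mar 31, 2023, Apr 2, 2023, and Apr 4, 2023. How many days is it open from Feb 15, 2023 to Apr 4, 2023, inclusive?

Feb 15, 2023 is a Wednesday.
The range spans 49 days (inclusive of both endpoints).
49 = 7 × 7, so the span is exactly 7 full weeks.
Each full week contributes 5 weekdays (Mon–Fri): 7 × 5 = 35.
Holidays: Feb 26, 2023 (Sun); Mar 6, 2023 (Mon); Mar 9, 2023 (Thu); Mar 12, 2023 (Sun); Mar 24, 2023 (Fri); Mar 31, 2023 (Fri); Apr 2, 2023 (Sun); Apr 4, 2023 (Tue).
5 of the 8 holidays fall on weekdays; the rest are weekends and were already excluded.
Business days: 35 − 5 = 30.

30 working days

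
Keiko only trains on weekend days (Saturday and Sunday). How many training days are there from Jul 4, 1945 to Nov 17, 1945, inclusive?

Jul 4, 1945 is a Wednesday.
From Jul 4, 1945 to Nov 17, 1945 is 137 days inclusive.
137 = 7 × 19 + 4, so there are 19 full weeks plus 4 extra days.
Each full week contributes 2 weekend days (Sat, Sun): 19 × 2 = 38.
The 4 extra days are Wed, Thu, Fri, Sat — 1 of them qualifies.
Total: 38 + 1 = 39.

39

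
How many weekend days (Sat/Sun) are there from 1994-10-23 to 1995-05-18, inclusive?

1994-10-23 is a Sunday.
That's 208 days from start to end, counting both.
208 = 7 × 29 + 5, so there are 29 full weeks plus 5 extra days.
Each full week contributes 2 weekend days (Sat, Sun): 29 × 2 = 58.
The 5 extra days are Sun, Mon, Tue, Wed, Thu — 1 of them qualifies.
Total: 58 + 1 = 59.

59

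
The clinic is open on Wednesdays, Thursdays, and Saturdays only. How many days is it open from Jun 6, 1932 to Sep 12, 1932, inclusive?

42

Jun 6, 1932 is a Monday.
That's 99 days from start to end, counting both.
99 = 7 × 14 + 1, so there are 14 full weeks plus 1 extra day.
Each full week contributes 3 days from the set (Wed, Thu, Sat): 14 × 3 = 42.
The 1 extra day is Monday — none qualify.
Total: 42 + 0 = 42.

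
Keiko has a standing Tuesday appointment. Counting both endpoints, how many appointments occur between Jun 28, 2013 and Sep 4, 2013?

10 Tuesdays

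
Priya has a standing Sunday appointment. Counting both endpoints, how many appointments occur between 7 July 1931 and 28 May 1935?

7 July 1931 is a Tuesday.
The range spans 1422 days (inclusive of both endpoints).
1422 = 7 × 203 + 1, so there are 203 full weeks plus 1 extra day.
Each full week contributes one Sunday: 203 so far.
The 1 extra day is Tue — none qualify.
Total: 203 + 0 = 203.

203 Sundays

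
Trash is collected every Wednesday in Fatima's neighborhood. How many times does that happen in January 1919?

5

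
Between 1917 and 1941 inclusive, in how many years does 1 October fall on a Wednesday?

Day of week of October 1 in each year:
1917: Mon, 1918: Tue, 1919: Wed ✓, 1920: Fri, 1921: Sat, 1922: Sun, 1923: Mon, 1924: Wed ✓, 1925: Thu, 1926: Fri, 1927: Sat, 1928: Mon, 1929: Tue, 1930: Wed ✓, 1931: Thu, 1932: Sat, 1933: Sun, 1934: Mon, 1935: Tue, 1936: Thu, 1937: Fri, 1938: Sat, 1939: Sun, 1940: Tue, 1941: Wed ✓
Wednesdays: 1919, 1924, 1930, 1941.

4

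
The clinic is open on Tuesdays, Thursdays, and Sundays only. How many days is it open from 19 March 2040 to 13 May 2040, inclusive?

19 March 2040 is a Monday.
The range spans 56 days (inclusive of both endpoints).
56 = 7 × 8, so the span is exactly 8 full weeks.
Each full week contributes 3 days from the set (Tue, Thu, Sun): 8 × 3 = 24.
Total: 24.

24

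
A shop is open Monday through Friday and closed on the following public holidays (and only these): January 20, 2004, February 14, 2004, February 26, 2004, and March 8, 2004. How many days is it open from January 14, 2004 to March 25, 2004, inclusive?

49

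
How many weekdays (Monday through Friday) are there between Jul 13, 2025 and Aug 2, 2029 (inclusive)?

Jul 13, 2025 is a Sunday.
From Jul 13, 2025 to Aug 2, 2029 is 1482 days inclusive.
1482 = 7 × 211 + 5, so there are 211 full weeks plus 5 extra days.
Each full week contributes 5 weekdays (Mon–Fri): 211 × 5 = 1055.
The 5 extra days are Sun, Mon, Tue, Wed, Thu — 4 of them qualify.
Total: 1055 + 4 = 1059.

1059 weekdays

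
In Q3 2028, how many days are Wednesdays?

1 July 2028 is a Saturday.
From 1 July 2028 to 30 September 2028 is 92 days inclusive.
92 = 7 × 13 + 1, so there are 13 full weeks plus 1 extra day.
Each full week contributes one Wednesday: 13 so far.
The 1 extra day is Sat — none qualify.
Total: 13 + 0 = 13.

13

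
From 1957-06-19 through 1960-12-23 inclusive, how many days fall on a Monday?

1957-06-19 is a Wednesday.
The range spans 1284 days (inclusive of both endpoints).
1284 = 7 × 183 + 3, so there are 183 full weeks plus 3 extra days.
Each full week contributes one Monday: 183 so far.
The 3 extra days are Wed, Thu, Fri — none qualify.
Total: 183 + 0 = 183.

183 Mondays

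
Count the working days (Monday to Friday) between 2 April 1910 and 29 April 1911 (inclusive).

2 April 1910 is a Saturday.
That's 393 days from start to end, counting both.
393 = 7 × 56 + 1, so there are 56 full weeks plus 1 extra day.
Each full week contributes 5 weekdays (Mon–Fri): 56 × 5 = 280.
The 1 extra day is Saturday — none qualify.
Total: 280 + 0 = 280.

280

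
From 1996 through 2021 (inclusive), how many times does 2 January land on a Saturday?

Day of week of January 2 in each year:
1996: Tue, 1997: Thu, 1998: Fri, 1999: Sat ✓, 2000: Sun, 2001: Tue, 2002: Wed, 2003: Thu, 2004: Fri, 2005: Sun, 2006: Mon, 2007: Tue, 2008: Wed, 2009: Fri, 2010: Sat ✓, 2011: Sun, 2012: Mon, 2013: Wed, 2014: Thu, 2015: Fri, 2016: Sat ✓, 2017: Mon, 2018: Tue, 2019: Wed, 2020: Thu, 2021: Sat ✓
Saturdays: 1999, 2010, 2016, 2021.

4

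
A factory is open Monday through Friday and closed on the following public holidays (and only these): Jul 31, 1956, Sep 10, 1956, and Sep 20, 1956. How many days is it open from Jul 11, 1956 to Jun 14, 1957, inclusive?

Jul 11, 1956 is a Wednesday.
That's 339 days from start to end, counting both.
339 = 7 × 48 + 3, so there are 48 full weeks plus 3 extra days.
Each full week contributes 5 weekdays (Mon–Fri): 48 × 5 = 240.
The 3 extra days are Wednesday, Thursday, Friday — 3 of them qualify.
Total: 240 + 3 = 243.
Holidays: Jul 31, 1956 (Tue); Sep 10, 1956 (Mon); Sep 20, 1956 (Thu).
All 3 holidays fall on weekdays, so subtract 3.
Business days: 243 − 3 = 240.

240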